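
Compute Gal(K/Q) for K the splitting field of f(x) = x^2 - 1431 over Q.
Gal(K/Q) = Z/2Z (cyclic of order 2)

x^2 - 1431 is irreducible over Q since 1431 is not a rational square. The splitting field Q(sqrt(1431)) has degree 2 over Q, and its unique nontrivial automorphism is sqrt(1431) ↦ -sqrt(1431). Hence Gal(Q(sqrt(1431))/Q) = Z/2Z.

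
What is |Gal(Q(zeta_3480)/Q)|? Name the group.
|Gal(Q(zeta_3480)/Q)| = phi(3480) = 896; group ≅ (Z/3480Z)^* ≅ Z/2Z × Z/2Z × Z/2Z × Z/4Z × Z/28Z

The n-th cyclotomic polynomial Φ_3480(x) is the minimal polynomial of zeta_3480 over Q and has degree phi(3480) = 896. So Q(zeta_3480) is a degree-896 Galois extension with Galois group (Z/3480Z)^*. By CRT, (Z/3480Z)^* ≅ (Z/8Z)^* × (Z/3Z)^* × (Z/5Z)^* × (Z/29Z)^*. Each prime-power unit group is (Z/8Z)^* ≅ Z/2Z × Z/2Z; (Z/3Z)^* ≅ Z/2Z; (Z/5Z)^* ≅ Z/4Z; (Z/29Z)^* ≅ Z/28Z. Hence Gal(Q(zeta_3480)/Q) ≅ Z/2Z × Z/2Z × Z/2Z × Z/4Z × Z/28Z.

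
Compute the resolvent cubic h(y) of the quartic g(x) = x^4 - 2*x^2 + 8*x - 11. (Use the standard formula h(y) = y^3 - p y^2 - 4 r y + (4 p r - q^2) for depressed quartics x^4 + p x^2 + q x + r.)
h(y) = y^3 + 2*y^2 + 44*y + 24

Identify coefficients: p = -2, q = 8, r = -11.
Plug into h(y) = y^3 - p y^2 - 4 r y + (4 p r - q^2):
  h(y) = y^3 - (-2) y^2 - 4*(-11) y + (4*(-2)*(-11) - (8)^2)
       = y^3 + (2) y^2 + (44) y + (24).
Simplifying: h(y) = y^3 + 2*y^2 + 44*y + 24.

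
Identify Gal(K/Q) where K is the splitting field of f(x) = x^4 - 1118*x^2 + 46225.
Gal(K/Q) = Z/2Z (cyclic of order 2)

f factors as (x^2 - 43)(x^2 - 1075), so the splitting field is K = Q(sqrt(43), sqrt(1075)). The squarefree part of 43 is 43 and the squarefree part of 1075 is also 43, so sqrt(43) and sqrt(1075) are both rational multiples of sqrt(43). Hence Q(sqrt(43)) = Q(sqrt(1075)) = Q(sqrt(43)), and the splitting field collapses to a single degree-2 extension with Galois group Z/2Z.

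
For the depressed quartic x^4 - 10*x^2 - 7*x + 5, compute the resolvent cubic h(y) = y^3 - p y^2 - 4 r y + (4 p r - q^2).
h(y) = y^3 + 10*y^2 - 20*y - 249

Identify coefficients: p = -10, q = -7, r = 5.
Plug into h(y) = y^3 - p y^2 - 4 r y + (4 p r - q^2):
  h(y) = y^3 - (-10) y^2 - 4*(5) y + (4*(-10)*(5) - (-7)^2)
       = y^3 + (10) y^2 + (-20) y + (-249).
Simplifying: h(y) = y^3 + 10*y^2 - 20*y - 249.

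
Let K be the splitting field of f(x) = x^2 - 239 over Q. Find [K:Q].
[K:Q] = 2

The polynomial x^2 - 239 is irreducible over Q since 239 is not a perfect square. Its splitting field is Q(sqrt(239)), which has degree 2 over Q.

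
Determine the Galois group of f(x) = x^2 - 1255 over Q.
Gal(K/Q) = Z/2Z (cyclic of order 2)

x^2 - 1255 is irreducible over Q since 1255 is not a rational square. The splitting field Q(sqrt(1255)) has degree 2 over Q, and its unique nontrivial automorphism is sqrt(1255) ↦ -sqrt(1255). Hence Gal(Q(sqrt(1255))/Q) = Z/2Z.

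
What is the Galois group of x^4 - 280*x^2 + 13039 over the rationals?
Gal(K/Q) = V_4 (Klein four-group, Z/2Z × Z/2Z)

f factors as (x^2 - 59)(x^2 - 221), so the splitting field is K = Q(sqrt(59), sqrt(221)). The elements 59, 221, 13039 are all non-squares in Q, so sqrt(59) and sqrt(221) generate independent quadratic extensions. Thus [K:Q] = 4 and Gal(K/Q) is generated by the two order-2 automorphisms sqrt(59) ↦ -sqrt(59) and sqrt(221) ↦ -sqrt(221), giving V_4.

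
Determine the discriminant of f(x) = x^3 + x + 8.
Δ = -1732

For a depressed cubic x^3 + p x + q the discriminant is Δ = -4 p^3 - 27 q^2 = -4*(1)^3 - 27*(8)^2 = -4 - 1728 = -1732.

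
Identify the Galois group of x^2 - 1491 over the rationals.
Gal(K/Q) = Z/2Z (cyclic of order 2)

x^2 - 1491 is irreducible over Q since 1491 is not a rational square. The splitting field Q(sqrt(1491)) has degree 2 over Q, and its unique nontrivial automorphism is sqrt(1491) ↦ -sqrt(1491). Hence Gal(Q(sqrt(1491))/Q) = Z/2Z.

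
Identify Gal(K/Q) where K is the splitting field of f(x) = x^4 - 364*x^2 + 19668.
Gal(K/Q) = V_4 (Klein four-group, Z/2Z × Z/2Z)

f factors as (x^2 - 298)(x^2 - 66), so the splitting field is K = Q(sqrt(298), sqrt(66)). The elements 298, 66, 19668 are all non-squares in Q, so sqrt(298) and sqrt(66) generate independent quadratic extensions. Thus [K:Q] = 4 and Gal(K/Q) is generated by the two order-2 automorphisms sqrt(298) ↦ -sqrt(298) and sqrt(66) ↦ -sqrt(66), giving V_4.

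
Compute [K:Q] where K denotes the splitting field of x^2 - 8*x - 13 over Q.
[K:Q] = 2

The discriminant of x^2 + (-8)*x + (-13) is b^2 - 4c = 64 - (-52) = 116. Since 116 is not a perfect square in Q, the polynomial is irreducible over Q. Its two roots generate a degree-2 extension, so [K:Q] = 2.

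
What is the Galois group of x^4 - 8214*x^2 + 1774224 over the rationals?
Gal(K/Q) = Z/2Z (cyclic of order 2)

f factors as (x^2 - 7992)(x^2 - 222), so the splitting field is K = Q(sqrt(7992), sqrt(222)). The squarefree part of 7992 is 222 and the squarefree part of 222 is also 222, so sqrt(7992) and sqrt(222) are both rational multiples of sqrt(222). Hence Q(sqrt(7992)) = Q(sqrt(222)) = Q(sqrt(222)), and the splitting field collapses to a single degree-2 extension with Galois group Z/2Z.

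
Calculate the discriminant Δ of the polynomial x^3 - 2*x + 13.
Δ = -4531

For a depressed cubic x^3 + p x + q the discriminant is Δ = -4 p^3 - 27 q^2 = -4*(-2)^3 - 27*(13)^2 = 32 - 4563 = -4531.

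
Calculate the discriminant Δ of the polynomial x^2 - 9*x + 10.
Δ = 41

For a quadratic a x^2 + b x + c the discriminant is Δ = b^2 - 4ac = (-9)^2 - 4*(1)*(10) = 81 - (40) = 41.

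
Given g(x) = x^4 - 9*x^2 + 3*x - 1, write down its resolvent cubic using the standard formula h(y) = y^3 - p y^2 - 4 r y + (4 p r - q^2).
h(y) = y^3 + 9*y^2 + 4*y + 27

Identify coefficients: p = -9, q = 3, r = -1.
Plug into h(y) = y^3 - p y^2 - 4 r y + (4 p r - q^2):
  h(y) = y^3 - (-9) y^2 - 4*(-1) y + (4*(-9)*(-1) - (3)^2)
       = y^3 + (9) y^2 + (4) y + (27).
Simplifying: h(y) = y^3 + 9*y^2 + 4*y + 27.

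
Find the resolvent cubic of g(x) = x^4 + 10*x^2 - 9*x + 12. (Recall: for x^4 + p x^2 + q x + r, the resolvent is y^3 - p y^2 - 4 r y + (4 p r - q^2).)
h(y) = y^3 - 10*y^2 - 48*y + 399

Identify coefficients: p = 10, q = -9, r = 12.
Plug into h(y) = y^3 - p y^2 - 4 r y + (4 p r - q^2):
  h(y) = y^3 - (10) y^2 - 4*(12) y + (4*(10)*(12) - (-9)^2)
       = y^3 + (-10) y^2 + (-48) y + (399).
Simplifying: h(y) = y^3 - 10*y^2 - 48*y + 399.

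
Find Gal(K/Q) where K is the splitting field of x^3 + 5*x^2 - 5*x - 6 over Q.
Gal(K/Q) = S_3 (symmetric group of order 6)

Compute the discriminant of x^3 + (5)*x^2 + (-5)*x + (-6): Δ = 5853. Since Δ is not a rational square, the Galois group is not contained in A_3; it must be the full S_3 (irreducibility of the cubic rules out anything smaller).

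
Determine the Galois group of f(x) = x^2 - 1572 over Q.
Gal(K/Q) = Z/2Z (cyclic of order 2)

x^2 - 1572 is irreducible over Q since 1572 is not a rational square. The splitting field Q(sqrt(1572)) has degree 2 over Q, and its unique nontrivial automorphism is sqrt(1572) ↦ -sqrt(1572). Hence Gal(Q(sqrt(1572))/Q) = Z/2Z.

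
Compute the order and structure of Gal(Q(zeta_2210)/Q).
|Gal(Q(zeta_2210)/Q)| = phi(2210) = 768; group ≅ (Z/2210Z)^* ≅ Z/4Z × Z/12Z × Z/16Z

The n-th cyclotomic polynomial Φ_2210(x) is the minimal polynomial of zeta_2210 over Q and has degree phi(2210) = 768. So Q(zeta_2210) is a degree-768 Galois extension with Galois group (Z/2210Z)^*. By CRT, (Z/2210Z)^* ≅ (Z/2Z)^* × (Z/5Z)^* × (Z/13Z)^* × (Z/17Z)^*. Each prime-power unit group is (Z/2Z)^* ≅ trivial group (order 1); (Z/5Z)^* ≅ Z/4Z; (Z/13Z)^* ≅ Z/12Z; (Z/17Z)^* ≅ Z/16Z. Hence Gal(Q(zeta_2210)/Q) ≅ Z/4Z × Z/12Z × Z/16Z.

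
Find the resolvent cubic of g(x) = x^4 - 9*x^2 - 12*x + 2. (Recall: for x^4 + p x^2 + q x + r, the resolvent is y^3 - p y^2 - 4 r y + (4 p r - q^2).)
h(y) = y^3 + 9*y^2 - 8*y - 216

Identify coefficients: p = -9, q = -12, r = 2.
Plug into h(y) = y^3 - p y^2 - 4 r y + (4 p r - q^2):
  h(y) = y^3 - (-9) y^2 - 4*(2) y + (4*(-9)*(2) - (-12)^2)
       = y^3 + (9) y^2 + (-8) y + (-216).
Simplifying: h(y) = y^3 + 9*y^2 - 8*y - 216.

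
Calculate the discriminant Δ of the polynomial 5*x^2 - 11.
Δ = 220

For a quadratic a x^2 + b x + c the discriminant is Δ = b^2 - 4ac = (0)^2 - 4*(5)*(-11) = 0 - (-220) = 220.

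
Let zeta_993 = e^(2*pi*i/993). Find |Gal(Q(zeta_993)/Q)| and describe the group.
|Gal(Q(zeta_993)/Q)| = phi(993) = 660; group ≅ (Z/993Z)^* ≅ Z/2Z × Z/330Z

The n-th cyclotomic polynomial Φ_993(x) is the minimal polynomial of zeta_993 over Q and has degree phi(993) = 660. So Q(zeta_993) is a degree-660 Galois extension with Galois group (Z/993Z)^*. By CRT, (Z/993Z)^* ≅ (Z/3Z)^* × (Z/331Z)^*. Each prime-power unit group is (Z/3Z)^* ≅ Z/2Z; (Z/331Z)^* ≅ Z/330Z. Hence Gal(Q(zeta_993)/Q) ≅ Z/2Z × Z/330Z.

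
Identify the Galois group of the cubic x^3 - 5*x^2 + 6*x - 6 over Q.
Gal(K/Q) = S_3 (symmetric group of order 6)

Compute the discriminant of x^3 + (-5)*x^2 + (6)*x + (-6): Δ = -696. Since Δ is not a rational square, the Galois group is not contained in A_3; it must be the full S_3 (irreducibility of the cubic rules out anything smaller).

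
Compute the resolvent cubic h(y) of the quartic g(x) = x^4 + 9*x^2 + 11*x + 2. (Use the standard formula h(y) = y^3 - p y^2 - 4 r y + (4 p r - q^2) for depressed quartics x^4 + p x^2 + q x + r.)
h(y) = y^3 - 9*y^2 - 8*y - 49

Identify coefficients: p = 9, q = 11, r = 2.
Plug into h(y) = y^3 - p y^2 - 4 r y + (4 p r - q^2):
  h(y) = y^3 - (9) y^2 - 4*(2) y + (4*(9)*(2) - (11)^2)
       = y^3 + (-9) y^2 + (-8) y + (-49).
Simplifying: h(y) = y^3 - 9*y^2 - 8*y - 49.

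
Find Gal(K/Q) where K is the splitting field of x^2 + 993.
Gal(K/Q) = Z/2Z (cyclic of order 2)

x^2 + 993 is irreducible over Q since -993 is not a rational square. The splitting field Q(sqrt(-993)) has degree 2 over Q, and its unique nontrivial automorphism is sqrt(-993) ↦ -sqrt(-993). Hence Gal(Q(sqrt(-993))/Q) = Z/2Z.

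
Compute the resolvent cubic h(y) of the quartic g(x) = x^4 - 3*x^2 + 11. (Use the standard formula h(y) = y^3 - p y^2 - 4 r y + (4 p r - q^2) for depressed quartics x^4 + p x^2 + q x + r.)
h(y) = y^3 + 3*y^2 - 44*y - 132

Identify coefficients: p = -3, q = 0, r = 11.
Plug into h(y) = y^3 - p y^2 - 4 r y + (4 p r - q^2):
  h(y) = y^3 - (-3) y^2 - 4*(11) y + (4*(-3)*(11) - (0)^2)
       = y^3 + (3) y^2 + (-44) y + (-132).
Simplifying: h(y) = y^3 + 3*y^2 - 44*y - 132.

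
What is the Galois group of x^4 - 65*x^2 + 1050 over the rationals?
Gal(K/Q) = V_4 (Klein four-group, Z/2Z × Z/2Z)

f factors as (x^2 - 35)(x^2 - 30), so the splitting field is K = Q(sqrt(35), sqrt(30)). The elements 35, 30, 1050 are all non-squares in Q, so sqrt(35) and sqrt(30) generate independent quadratic extensions. Thus [K:Q] = 4 and Gal(K/Q) is generated by the two order-2 automorphisms sqrt(35) ↦ -sqrt(35) and sqrt(30) ↦ -sqrt(30), giving V_4.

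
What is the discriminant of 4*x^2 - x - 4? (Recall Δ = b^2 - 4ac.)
Δ = 65

For a quadratic a x^2 + b x + c the discriminant is Δ = b^2 - 4ac = (-1)^2 - 4*(4)*(-4) = 1 - (-64) = 65.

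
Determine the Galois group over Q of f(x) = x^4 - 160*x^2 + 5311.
Gal(K/Q) = V_4 (Klein four-group, Z/2Z × Z/2Z)

f factors as (x^2 - 47)(x^2 - 113), so the splitting field is K = Q(sqrt(47), sqrt(113)). The elements 47, 113, 5311 are all non-squares in Q, so sqrt(47) and sqrt(113) generate independent quadratic extensions. Thus [K:Q] = 4 and Gal(K/Q) is generated by the two order-2 automorphisms sqrt(47) ↦ -sqrt(47) and sqrt(113) ↦ -sqrt(113), giving V_4.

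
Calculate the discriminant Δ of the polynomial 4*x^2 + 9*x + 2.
Δ = 49

For a quadratic a x^2 + b x + c the discriminant is Δ = b^2 - 4ac = (9)^2 - 4*(4)*(2) = 81 - (32) = 49.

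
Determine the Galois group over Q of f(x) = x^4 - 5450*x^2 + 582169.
Gal(K/Q) = Z/2Z (cyclic of order 2)

f factors as (x^2 - 5341)(x^2 - 109), so the splitting field is K = Q(sqrt(5341), sqrt(109)). The squarefree part of 5341 is 109 and the squarefree part of 109 is also 109, so sqrt(5341) and sqrt(109) are both rational multiples of sqrt(109). Hence Q(sqrt(5341)) = Q(sqrt(109)) = Q(sqrt(109)), and the splitting field collapses to a single degree-2 extension with Galois group Z/2Z.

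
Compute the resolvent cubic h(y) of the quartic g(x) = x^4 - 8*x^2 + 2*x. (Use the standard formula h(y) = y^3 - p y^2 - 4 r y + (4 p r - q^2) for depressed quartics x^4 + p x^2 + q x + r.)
h(y) = y^3 + 8*y^2 - 4

Identify coefficients: p = -8, q = 2, r = 0.
Plug into h(y) = y^3 - p y^2 - 4 r y + (4 p r - q^2):
  h(y) = y^3 - (-8) y^2 - 4*(0) y + (4*(-8)*(0) - (2)^2)
       = y^3 + (8) y^2 + (0) y + (-4).
Simplifying: h(y) = y^3 + 8*y^2 - 4.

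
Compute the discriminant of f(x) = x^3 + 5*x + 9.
Δ = -2687

For a depressed cubic x^3 + p x + q the discriminant is Δ = -4 p^3 - 27 q^2 = -4*(5)^3 - 27*(9)^2 = -500 - 2187 = -2687.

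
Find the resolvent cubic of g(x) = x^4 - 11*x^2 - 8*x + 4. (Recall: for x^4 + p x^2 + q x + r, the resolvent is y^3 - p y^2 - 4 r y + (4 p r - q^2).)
h(y) = y^3 + 11*y^2 - 16*y - 240

Identify coefficients: p = -11, q = -8, r = 4.
Plug into h(y) = y^3 - p y^2 - 4 r y + (4 p r - q^2):
  h(y) = y^3 - (-11) y^2 - 4*(4) y + (4*(-11)*(4) - (-8)^2)
       = y^3 + (11) y^2 + (-16) y + (-240).
Simplifying: h(y) = y^3 + 11*y^2 - 16*y - 240.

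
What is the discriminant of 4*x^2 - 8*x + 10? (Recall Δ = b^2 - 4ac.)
Δ = -96

For a quadratic a x^2 + b x + c the discriminant is Δ = b^2 - 4ac = (-8)^2 - 4*(4)*(10) = 64 - (160) = -96.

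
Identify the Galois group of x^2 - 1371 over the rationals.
Gal(K/Q) = Z/2Z (cyclic of order 2)

x^2 - 1371 is irreducible over Q since 1371 is not a rational square. The splitting field Q(sqrt(1371)) has degree 2 over Q, and its unique nontrivial automorphism is sqrt(1371) ↦ -sqrt(1371). Hence Gal(Q(sqrt(1371))/Q) = Z/2Z.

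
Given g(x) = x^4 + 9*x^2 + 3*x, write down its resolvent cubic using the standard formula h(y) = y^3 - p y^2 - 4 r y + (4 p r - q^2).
h(y) = y^3 - 9*y^2 - 9

Identify coefficients: p = 9, q = 3, r = 0.
Plug into h(y) = y^3 - p y^2 - 4 r y + (4 p r - q^2):
  h(y) = y^3 - (9) y^2 - 4*(0) y + (4*(9)*(0) - (3)^2)
       = y^3 + (-9) y^2 + (0) y + (-9).
Simplifying: h(y) = y^3 - 9*y^2 - 9.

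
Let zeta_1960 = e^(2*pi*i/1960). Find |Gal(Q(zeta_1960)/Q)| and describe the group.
|Gal(Q(zeta_1960)/Q)| = phi(1960) = 672; group ≅ (Z/1960Z)^* ≅ Z/2Z × Z/2Z × Z/4Z × Z/42Z

The n-th cyclotomic polynomial Φ_1960(x) is the minimal polynomial of zeta_1960 over Q and has degree phi(1960) = 672. So Q(zeta_1960) is a degree-672 Galois extension with Galois group (Z/1960Z)^*. By CRT, (Z/1960Z)^* ≅ (Z/8Z)^* × (Z/5Z)^* × (Z/49Z)^*. Each prime-power unit group is (Z/8Z)^* ≅ Z/2Z × Z/2Z; (Z/5Z)^* ≅ Z/4Z; (Z/49Z)^* ≅ Z/42Z. Hence Gal(Q(zeta_1960)/Q) ≅ Z/2Z × Z/2Z × Z/4Z × Z/42Z.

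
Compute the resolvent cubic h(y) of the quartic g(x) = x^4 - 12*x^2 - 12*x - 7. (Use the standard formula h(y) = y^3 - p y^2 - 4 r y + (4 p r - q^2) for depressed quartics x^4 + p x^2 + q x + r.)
h(y) = y^3 + 12*y^2 + 28*y + 192

Identify coefficients: p = -12, q = -12, r = -7.
Plug into h(y) = y^3 - p y^2 - 4 r y + (4 p r - q^2):
  h(y) = y^3 - (-12) y^2 - 4*(-7) y + (4*(-12)*(-7) - (-12)^2)
       = y^3 + (12) y^2 + (28) y + (192).
Simplifying: h(y) = y^3 + 12*y^2 + 28*y + 192.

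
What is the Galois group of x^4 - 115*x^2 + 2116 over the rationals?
Gal(K/Q) = Z/2Z (cyclic of order 2)

f factors as (x^2 - 92)(x^2 - 23), so the splitting field is K = Q(sqrt(92), sqrt(23)). The squarefree part of 92 is 23 and the squarefree part of 23 is also 23, so sqrt(92) and sqrt(23) are both rational multiples of sqrt(23). Hence Q(sqrt(92)) = Q(sqrt(23)) = Q(sqrt(23)), and the splitting field collapses to a single degree-2 extension with Galois group Z/2Z.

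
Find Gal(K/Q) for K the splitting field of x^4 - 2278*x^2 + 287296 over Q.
Gal(K/Q) = Z/2Z (cyclic of order 2)

f factors as (x^2 - 134)(x^2 - 2144), so the splitting field is K = Q(sqrt(134), sqrt(2144)). The squarefree part of 134 is 134 and the squarefree part of 2144 is also 134, so sqrt(134) and sqrt(2144) are both rational multiples of sqrt(134). Hence Q(sqrt(134)) = Q(sqrt(2144)) = Q(sqrt(134)), and the splitting field collapses to a single degree-2 extension with Galois group Z/2Z.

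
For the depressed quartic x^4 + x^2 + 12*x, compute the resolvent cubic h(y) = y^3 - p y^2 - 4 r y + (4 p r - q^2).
h(y) = y^3 - y^2 - 144

Identify coefficients: p = 1, q = 12, r = 0.
Plug into h(y) = y^3 - p y^2 - 4 r y + (4 p r - q^2):
  h(y) = y^3 - (1) y^2 - 4*(0) y + (4*(1)*(0) - (12)^2)
       = y^3 + (-1) y^2 + (0) y + (-144).
Simplifying: h(y) = y^3 - y^2 - 144.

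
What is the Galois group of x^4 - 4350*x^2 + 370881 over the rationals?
Gal(K/Q) = Z/2Z (cyclic of order 2)

f factors as (x^2 - 4263)(x^2 - 87), so the splitting field is K = Q(sqrt(4263), sqrt(87)). The squarefree part of 4263 is 87 and the squarefree part of 87 is also 87, so sqrt(4263) and sqrt(87) are both rational multiples of sqrt(87). Hence Q(sqrt(4263)) = Q(sqrt(87)) = Q(sqrt(87)), and the splitting field collapses to a single degree-2 extension with Galois group Z/2Z.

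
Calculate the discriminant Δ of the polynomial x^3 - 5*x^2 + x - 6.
Δ = -3411

For x^3 + a x^2 + b x + c the discriminant is Δ = 18 a b c - 4 a^3 c + a^2 b^2 - 4 b^3 - 27 c^2.
Plug a = -5, b = 1, c = -6:
  18*(-5)*(1)*(-6) - 4*(-5)^3*(-6) + (-5)^2*(1)^2 - 4*(1)^3 - 27*(-6)^2
  = 540 + (-3000) + 25 + (-4) + (-972)
  = -3411.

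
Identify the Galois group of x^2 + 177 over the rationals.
Gal(K/Q) = Z/2Z (cyclic of order 2)

x^2 + 177 is irreducible over Q since -177 is not a rational square. The splitting field Q(sqrt(-177)) has degree 2 over Q, and its unique nontrivial automorphism is sqrt(-177) ↦ -sqrt(-177). Hence Gal(Q(sqrt(-177))/Q) = Z/2Z.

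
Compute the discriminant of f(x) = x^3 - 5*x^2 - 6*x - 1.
Δ = 697

For x^3 + a x^2 + b x + c the discriminant is Δ = 18 a b c - 4 a^3 c + a^2 b^2 - 4 b^3 - 27 c^2.
Plug a = -5, b = -6, c = -1:
  18*(-5)*(-6)*(-1) - 4*(-5)^3*(-1) + (-5)^2*(-6)^2 - 4*(-6)^3 - 27*(-1)^2
  = -540 + (-500) + 900 + (864) + (-27)
  = 697.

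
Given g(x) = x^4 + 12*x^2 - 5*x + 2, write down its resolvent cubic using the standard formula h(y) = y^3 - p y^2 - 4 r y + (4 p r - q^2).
h(y) = y^3 - 12*y^2 - 8*y + 71

Identify coefficients: p = 12, q = -5, r = 2.
Plug into h(y) = y^3 - p y^2 - 4 r y + (4 p r - q^2):
  h(y) = y^3 - (12) y^2 - 4*(2) y + (4*(12)*(2) - (-5)^2)
       = y^3 + (-12) y^2 + (-8) y + (71).
Simplifying: h(y) = y^3 - 12*y^2 - 8*y + 71.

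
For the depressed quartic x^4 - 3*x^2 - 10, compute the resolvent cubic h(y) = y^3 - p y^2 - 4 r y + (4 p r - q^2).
h(y) = y^3 + 3*y^2 + 40*y + 120

Identify coefficients: p = -3, q = 0, r = -10.
Plug into h(y) = y^3 - p y^2 - 4 r y + (4 p r - q^2):
  h(y) = y^3 - (-3) y^2 - 4*(-10) y + (4*(-3)*(-10) - (0)^2)
       = y^3 + (3) y^2 + (40) y + (120).
Simplifying: h(y) = y^3 + 3*y^2 + 40*y + 120.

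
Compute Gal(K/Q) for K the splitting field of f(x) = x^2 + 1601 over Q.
Gal(K/Q) = Z/2Z (cyclic of order 2)

x^2 + 1601 is irreducible over Q since -1601 is not a rational square. The splitting field Q(sqrt(-1601)) has degree 2 over Q, and its unique nontrivial automorphism is sqrt(-1601) ↦ -sqrt(-1601). Hence Gal(Q(sqrt(-1601))/Q) = Z/2Z.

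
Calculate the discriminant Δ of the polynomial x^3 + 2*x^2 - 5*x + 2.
Δ = 68

For x^3 + a x^2 + b x + c the discriminant is Δ = 18 a b c - 4 a^3 c + a^2 b^2 - 4 b^3 - 27 c^2.
Plug a = 2, b = -5, c = 2:
  18*(2)*(-5)*(2) - 4*(2)^3*(2) + (2)^2*(-5)^2 - 4*(-5)^3 - 27*(2)^2
  = -360 + (-64) + 100 + (500) + (-108)
  = 68.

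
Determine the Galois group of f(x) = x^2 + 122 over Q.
Gal(K/Q) = Z/2Z (cyclic of order 2)

x^2 + 122 is irreducible over Q since -122 is not a rational square. The splitting field Q(sqrt(-122)) has degree 2 over Q, and its unique nontrivial automorphism is sqrt(-122) ↦ -sqrt(-122). Hence Gal(Q(sqrt(-122))/Q) = Z/2Z.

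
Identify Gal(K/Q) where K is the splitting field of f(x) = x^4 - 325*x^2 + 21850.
Gal(K/Q) = V_4 (Klein four-group, Z/2Z × Z/2Z)

f factors as (x^2 - 230)(x^2 - 95), so the splitting field is K = Q(sqrt(230), sqrt(95)). The elements 230, 95, 21850 are all non-squares in Q, so sqrt(230) and sqrt(95) generate independent quadratic extensions. Thus [K:Q] = 4 and Gal(K/Q) is generated by the two order-2 automorphisms sqrt(230) ↦ -sqrt(230) and sqrt(95) ↦ -sqrt(95), giving V_4.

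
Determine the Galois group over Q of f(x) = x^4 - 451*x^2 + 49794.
Gal(K/Q) = V_4 (Klein four-group, Z/2Z × Z/2Z)

f factors as (x^2 - 193)(x^2 - 258), so the splitting field is K = Q(sqrt(193), sqrt(258)). The elements 193, 258, 49794 are all non-squares in Q, so sqrt(193) and sqrt(258) generate independent quadratic extensions. Thus [K:Q] = 4 and Gal(K/Q) is generated by the two order-2 automorphisms sqrt(193) ↦ -sqrt(193) and sqrt(258) ↦ -sqrt(258), giving V_4.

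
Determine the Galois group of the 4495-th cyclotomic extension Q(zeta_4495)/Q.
|Gal(Q(zeta_4495)/Q)| = phi(4495) = 3360; group ≅ (Z/4495Z)^* ≅ Z/4Z × Z/28Z × Z/30Z

The n-th cyclotomic polynomial Φ_4495(x) is the minimal polynomial of zeta_4495 over Q and has degree phi(4495) = 3360. So Q(zeta_4495) is a degree-3360 Galois extension with Galois group (Z/4495Z)^*. By CRT, (Z/4495Z)^* ≅ (Z/5Z)^* × (Z/29Z)^* × (Z/31Z)^*. Each prime-power unit group is (Z/5Z)^* ≅ Z/4Z; (Z/29Z)^* ≅ Z/28Z; (Z/31Z)^* ≅ Z/30Z. Hence Gal(Q(zeta_4495)/Q) ≅ Z/4Z × Z/28Z × Z/30Z.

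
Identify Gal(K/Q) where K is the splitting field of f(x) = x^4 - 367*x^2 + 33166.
Gal(K/Q) = V_4 (Klein four-group, Z/2Z × Z/2Z)

f factors as (x^2 - 206)(x^2 - 161), so the splitting field is K = Q(sqrt(206), sqrt(161)). The elements 206, 161, 33166 are all non-squares in Q, so sqrt(206) and sqrt(161) generate independent quadratic extensions. Thus [K:Q] = 4 and Gal(K/Q) is generated by the two order-2 automorphisms sqrt(206) ↦ -sqrt(206) and sqrt(161) ↦ -sqrt(161), giving V_4.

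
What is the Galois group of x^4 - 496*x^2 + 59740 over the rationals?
Gal(K/Q) = V_4 (Klein four-group, Z/2Z × Z/2Z)

f factors as (x^2 - 290)(x^2 - 206), so the splitting field is K = Q(sqrt(290), sqrt(206)). The elements 290, 206, 59740 are all non-squares in Q, so sqrt(290) and sqrt(206) generate independent quadratic extensions. Thus [K:Q] = 4 and Gal(K/Q) is generated by the two order-2 automorphisms sqrt(290) ↦ -sqrt(290) and sqrt(206) ↦ -sqrt(206), giving V_4.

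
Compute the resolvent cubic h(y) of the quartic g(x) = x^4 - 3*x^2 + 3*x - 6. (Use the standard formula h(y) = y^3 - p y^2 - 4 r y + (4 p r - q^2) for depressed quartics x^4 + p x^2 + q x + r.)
h(y) = y^3 + 3*y^2 + 24*y + 63

Identify coefficients: p = -3, q = 3, r = -6.
Plug into h(y) = y^3 - p y^2 - 4 r y + (4 p r - q^2):
  h(y) = y^3 - (-3) y^2 - 4*(-6) y + (4*(-3)*(-6) - (3)^2)
       = y^3 + (3) y^2 + (24) y + (63).
Simplifying: h(y) = y^3 + 3*y^2 + 24*y + 63.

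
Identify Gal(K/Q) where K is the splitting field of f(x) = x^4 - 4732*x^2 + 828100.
Gal(K/Q) = Z/2Z (cyclic of order 2)

f factors as (x^2 - 4550)(x^2 - 182), so the splitting field is K = Q(sqrt(4550), sqrt(182)). The squarefree part of 4550 is 182 and the squarefree part of 182 is also 182, so sqrt(4550) and sqrt(182) are both rational multiples of sqrt(182). Hence Q(sqrt(4550)) = Q(sqrt(182)) = Q(sqrt(182)), and the splitting field collapses to a single degree-2 extension with Galois group Z/2Z.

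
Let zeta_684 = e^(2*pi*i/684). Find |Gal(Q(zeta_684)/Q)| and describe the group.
|Gal(Q(zeta_684)/Q)| = phi(684) = 216; group ≅ (Z/684Z)^* ≅ Z/2Z × Z/6Z × Z/18Z

The n-th cyclotomic polynomial Φ_684(x) is the minimal polynomial of zeta_684 over Q and has degree phi(684) = 216. So Q(zeta_684) is a degree-216 Galois extension with Galois group (Z/684Z)^*. By CRT, (Z/684Z)^* ≅ (Z/4Z)^* × (Z/9Z)^* × (Z/19Z)^*. Each prime-power unit group is (Z/4Z)^* ≅ Z/2Z; (Z/9Z)^* ≅ Z/6Z; (Z/19Z)^* ≅ Z/18Z. Hence Gal(Q(zeta_684)/Q) ≅ Z/2Z × Z/6Z × Z/18Z.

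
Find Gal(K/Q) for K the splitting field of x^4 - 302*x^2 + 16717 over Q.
Gal(K/Q) = V_4 (Klein four-group, Z/2Z × Z/2Z)

f factors as (x^2 - 229)(x^2 - 73), so the splitting field is K = Q(sqrt(229), sqrt(73)). The elements 229, 73, 16717 are all non-squares in Q, so sqrt(229) and sqrt(73) generate independent quadratic extensions. Thus [K:Q] = 4 and Gal(K/Q) is generated by the two order-2 automorphisms sqrt(229) ↦ -sqrt(229) and sqrt(73) ↦ -sqrt(73), giving V_4.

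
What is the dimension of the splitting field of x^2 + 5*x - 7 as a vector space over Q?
[K:Q] = 2

The discriminant of x^2 + (5)*x + (-7) is b^2 - 4c = 25 - (-28) = 53. Since 53 is not a perfect square in Q, the polynomial is irreducible over Q. Its two roots generate a degree-2 extension, so [K:Q] = 2.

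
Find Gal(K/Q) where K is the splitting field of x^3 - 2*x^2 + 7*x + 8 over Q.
Gal(K/Q) = S_3 (symmetric group of order 6)

Compute the discriminant of x^3 + (-2)*x^2 + (7)*x + (8): Δ = -4664. Since Δ is not a rational square, the Galois group is not contained in A_3; it must be the full S_3 (irreducibility of the cubic rules out anything smaller).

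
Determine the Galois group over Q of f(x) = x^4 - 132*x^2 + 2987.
Gal(K/Q) = V_4 (Klein four-group, Z/2Z × Z/2Z)

f factors as (x^2 - 103)(x^2 - 29), so the splitting field is K = Q(sqrt(103), sqrt(29)). The elements 103, 29, 2987 are all non-squares in Q, so sqrt(103) and sqrt(29) generate independent quadratic extensions. Thus [K:Q] = 4 and Gal(K/Q) is generated by the two order-2 automorphisms sqrt(103) ↦ -sqrt(103) and sqrt(29) ↦ -sqrt(29), giving V_4.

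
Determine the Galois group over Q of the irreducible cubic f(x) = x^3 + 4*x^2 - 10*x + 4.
Gal(K/Q) = S_3 (symmetric group of order 6)

Compute the discriminant of x^3 + (4)*x^2 + (-10)*x + (4): Δ = 1264. Since Δ is not a rational square, the Galois group is not contained in A_3; it must be the full S_3 (irreducibility of the cubic rules out anything smaller).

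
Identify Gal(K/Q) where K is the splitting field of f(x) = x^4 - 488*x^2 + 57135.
Gal(K/Q) = V_4 (Klein four-group, Z/2Z × Z/2Z)

f factors as (x^2 - 293)(x^2 - 195), so the splitting field is K = Q(sqrt(293), sqrt(195)). The elements 293, 195, 57135 are all non-squares in Q, so sqrt(293) and sqrt(195) generate independent quadratic extensions. Thus [K:Q] = 4 and Gal(K/Q) is generated by the two order-2 automorphisms sqrt(293) ↦ -sqrt(293) and sqrt(195) ↦ -sqrt(195), giving V_4.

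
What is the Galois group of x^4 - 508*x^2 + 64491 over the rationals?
Gal(K/Q) = V_4 (Klein four-group, Z/2Z × Z/2Z)

f factors as (x^2 - 249)(x^2 - 259), so the splitting field is K = Q(sqrt(249), sqrt(259)). The elements 249, 259, 64491 are all non-squares in Q, so sqrt(249) and sqrt(259) generate independent quadratic extensions. Thus [K:Q] = 4 and Gal(K/Q) is generated by the two order-2 automorphisms sqrt(249) ↦ -sqrt(249) and sqrt(259) ↦ -sqrt(259), giving V_4.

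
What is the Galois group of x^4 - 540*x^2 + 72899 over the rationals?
Gal(K/Q) = V_4 (Klein four-group, Z/2Z × Z/2Z)

f factors as (x^2 - 269)(x^2 - 271), so the splitting field is K = Q(sqrt(269), sqrt(271)). The elements 269, 271, 72899 are all non-squares in Q, so sqrt(269) and sqrt(271) generate independent quadratic extensions. Thus [K:Q] = 4 and Gal(K/Q) is generated by the two order-2 automorphisms sqrt(269) ↦ -sqrt(269) and sqrt(271) ↦ -sqrt(271), giving V_4.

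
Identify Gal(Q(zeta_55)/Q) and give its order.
|Gal(Q(zeta_55)/Q)| = phi(55) = 40; group ≅ (Z/55Z)^* ≅ Z/4Z × Z/10Z

The n-th cyclotomic polynomial Φ_55(x) is the minimal polynomial of zeta_55 over Q and has degree phi(55) = 40. So Q(zeta_55) is a degree-40 Galois extension with Galois group (Z/55Z)^*. By CRT, (Z/55Z)^* ≅ (Z/5Z)^* × (Z/11Z)^*. Each prime-power unit group is (Z/5Z)^* ≅ Z/4Z; (Z/11Z)^* ≅ Z/10Z. Hence Gal(Q(zeta_55)/Q) ≅ Z/4Z × Z/10Z.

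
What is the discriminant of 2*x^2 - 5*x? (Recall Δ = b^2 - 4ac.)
Δ = 25

For a quadratic a x^2 + b x + c the discriminant is Δ = b^2 - 4ac = (-5)^2 - 4*(2)*(0) = 25 - (0) = 25.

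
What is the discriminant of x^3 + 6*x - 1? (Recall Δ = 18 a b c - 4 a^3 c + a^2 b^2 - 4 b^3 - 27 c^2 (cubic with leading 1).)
Δ = -891

For x^3 + a x^2 + b x + c the discriminant is Δ = 18 a b c - 4 a^3 c + a^2 b^2 - 4 b^3 - 27 c^2.
Plug a = 0, b = 6, c = -1:
  18*(0)*(6)*(-1) - 4*(0)^3*(-1) + (0)^2*(6)^2 - 4*(6)^3 - 27*(-1)^2
  = 0 + (0) + 0 + (-864) + (-27)
  = -891.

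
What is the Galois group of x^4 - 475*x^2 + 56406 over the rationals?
Gal(K/Q) = V_4 (Klein four-group, Z/2Z × Z/2Z)

f factors as (x^2 - 237)(x^2 - 238), so the splitting field is K = Q(sqrt(237), sqrt(238)). The elements 237, 238, 56406 are all non-squares in Q, so sqrt(237) and sqrt(238) generate independent quadratic extensions. Thus [K:Q] = 4 and Gal(K/Q) is generated by the two order-2 automorphisms sqrt(237) ↦ -sqrt(237) and sqrt(238) ↦ -sqrt(238), giving V_4.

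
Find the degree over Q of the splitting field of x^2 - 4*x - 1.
[K:Q] = 2

The discriminant of x^2 + (-4)*x + (-1) is b^2 - 4c = 16 - (-4) = 20. Since 20 is not a perfect square in Q, the polynomial is irreducible over Q. Its two roots generate a degree-2 extension, so [K:Q] = 2.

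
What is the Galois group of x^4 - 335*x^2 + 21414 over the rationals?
Gal(K/Q) = V_4 (Klein four-group, Z/2Z × Z/2Z)

f factors as (x^2 - 86)(x^2 - 249), so the splitting field is K = Q(sqrt(86), sqrt(249)). The elements 86, 249, 21414 are all non-squares in Q, so sqrt(86) and sqrt(249) generate independent quadratic extensions. Thus [K:Q] = 4 and Gal(K/Q) is generated by the two order-2 automorphisms sqrt(86) ↦ -sqrt(86) and sqrt(249) ↦ -sqrt(249), giving V_4.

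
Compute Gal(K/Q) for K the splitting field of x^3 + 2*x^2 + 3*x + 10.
Gal(K/Q) = S_3 (symmetric group of order 6)

Compute the discriminant of x^3 + (2)*x^2 + (3)*x + (10): Δ = -2012. Since Δ is not a rational square, the Galois group is not contained in A_3; it must be the full S_3 (irreducibility of the cubic rules out anything smaller).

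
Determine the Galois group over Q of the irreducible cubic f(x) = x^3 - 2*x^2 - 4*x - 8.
Gal(K/Q) = S_3 (symmetric group of order 6)

Compute the discriminant of x^3 + (-2)*x^2 + (-4)*x + (-8): Δ = -2816. Since Δ is not a rational square, the Galois group is not contained in A_3; it must be the full S_3 (irreducibility of the cubic rules out anything smaller).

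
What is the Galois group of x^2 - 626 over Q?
Gal(K/Q) = Z/2Z (cyclic of order 2)

x^2 - 626 is irreducible over Q since 626 is not a rational square. The splitting field Q(sqrt(626)) has degree 2 over Q, and its unique nontrivial automorphism is sqrt(626) ↦ -sqrt(626). Hence Gal(Q(sqrt(626))/Q) = Z/2Z.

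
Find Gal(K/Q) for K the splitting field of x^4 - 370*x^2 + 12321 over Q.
Gal(K/Q) = Z/2Z (cyclic of order 2)

f factors as (x^2 - 333)(x^2 - 37), so the splitting field is K = Q(sqrt(333), sqrt(37)). The squarefree part of 333 is 37 and the squarefree part of 37 is also 37, so sqrt(333) and sqrt(37) are both rational multiples of sqrt(37). Hence Q(sqrt(333)) = Q(sqrt(37)) = Q(sqrt(37)), and the splitting field collapses to a single degree-2 extension with Galois group Z/2Z.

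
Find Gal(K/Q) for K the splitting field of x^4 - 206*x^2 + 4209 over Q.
Gal(K/Q) = V_4 (Klein four-group, Z/2Z × Z/2Z)

f factors as (x^2 - 23)(x^2 - 183), so the splitting field is K = Q(sqrt(23), sqrt(183)). The elements 23, 183, 4209 are all non-squares in Q, so sqrt(23) and sqrt(183) generate independent quadratic extensions. Thus [K:Q] = 4 and Gal(K/Q) is generated by the two order-2 automorphisms sqrt(23) ↦ -sqrt(23) and sqrt(183) ↦ -sqrt(183), giving V_4.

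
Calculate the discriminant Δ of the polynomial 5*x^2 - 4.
Δ = 80

For a quadratic a x^2 + b x + c the discriminant is Δ = b^2 - 4ac = (0)^2 - 4*(5)*(-4) = 0 - (-80) = 80.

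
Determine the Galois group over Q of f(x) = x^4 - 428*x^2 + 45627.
Gal(K/Q) = V_4 (Klein four-group, Z/2Z × Z/2Z)

f factors as (x^2 - 227)(x^2 - 201), so the splitting field is K = Q(sqrt(227), sqrt(201)). The elements 227, 201, 45627 are all non-squares in Q, so sqrt(227) and sqrt(201) generate independent quadratic extensions. Thus [K:Q] = 4 and Gal(K/Q) is generated by the two order-2 automorphisms sqrt(227) ↦ -sqrt(227) and sqrt(201) ↦ -sqrt(201), giving V_4.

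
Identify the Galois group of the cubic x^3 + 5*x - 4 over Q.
Gal(K/Q) = S_3 (symmetric group of order 6)

Compute the discriminant of x^3 + (0)*x^2 + (5)*x + (-4): Δ = -932. Since Δ is not a rational square, the Galois group is not contained in A_3; it must be the full S_3 (irreducibility of the cubic rules out anything smaller).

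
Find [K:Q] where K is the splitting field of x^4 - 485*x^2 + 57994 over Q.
[K:Q] = 4

f factors as (x^2 - 214)(x^2 - 271); the splitting field is K = Q(sqrt(214), sqrt(271)). Since 214, 271, and 57994 are all non-squares in Q, the three subfields Q(sqrt(214)), Q(sqrt(271)), Q(sqrt(57994)) are distinct degree-2 extensions, so [K:Q] = 4 (Klein four Galois group).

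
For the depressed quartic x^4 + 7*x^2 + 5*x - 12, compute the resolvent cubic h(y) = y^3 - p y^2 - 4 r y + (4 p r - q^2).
h(y) = y^3 - 7*y^2 + 48*y - 361

Identify coefficients: p = 7, q = 5, r = -12.
Plug into h(y) = y^3 - p y^2 - 4 r y + (4 p r - q^2):
  h(y) = y^3 - (7) y^2 - 4*(-12) y + (4*(7)*(-12) - (5)^2)
       = y^3 + (-7) y^2 + (48) y + (-361).
Simplifying: h(y) = y^3 - 7*y^2 + 48*y - 361.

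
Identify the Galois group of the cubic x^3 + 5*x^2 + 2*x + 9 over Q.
Gal(K/Q) = S_3 (symmetric group of order 6)

Compute the discriminant of x^3 + (5)*x^2 + (2)*x + (9): Δ = -4999. Since Δ is not a rational square, the Galois group is not contained in A_3; it must be the full S_3 (irreducibility of the cubic rules out anything smaller).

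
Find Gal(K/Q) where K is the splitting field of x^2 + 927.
Gal(K/Q) = Z/2Z (cyclic of order 2)

x^2 + 927 is irreducible over Q since -927 is not a rational square. The splitting field Q(sqrt(-927)) has degree 2 over Q, and its unique nontrivial automorphism is sqrt(-927) ↦ -sqrt(-927). Hence Gal(Q(sqrt(-927))/Q) = Z/2Z.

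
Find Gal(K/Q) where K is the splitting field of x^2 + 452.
Gal(K/Q) = Z/2Z (cyclic of order 2)

x^2 + 452 is irreducible over Q since -452 is not a rational square. The splitting field Q(sqrt(-452)) has degree 2 over Q, and its unique nontrivial automorphism is sqrt(-452) ↦ -sqrt(-452). Hence Gal(Q(sqrt(-452))/Q) = Z/2Z.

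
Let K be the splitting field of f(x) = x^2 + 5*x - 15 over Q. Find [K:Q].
[K:Q] = 2

The discriminant of x^2 + (5)*x + (-15) is b^2 - 4c = 25 - (-60) = 85. Since 85 is not a perfect square in Q, the polynomial is irreducible over Q. Its two roots generate a degree-2 extension, so [K:Q] = 2.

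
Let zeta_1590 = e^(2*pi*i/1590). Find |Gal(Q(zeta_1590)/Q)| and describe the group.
|Gal(Q(zeta_1590)/Q)| = phi(1590) = 416; group ≅ (Z/1590Z)^* ≅ Z/2Z × Z/4Z × Z/52Z

The n-th cyclotomic polynomial Φ_1590(x) is the minimal polynomial of zeta_1590 over Q and has degree phi(1590) = 416. So Q(zeta_1590) is a degree-416 Galois extension with Galois group (Z/1590Z)^*. By CRT, (Z/1590Z)^* ≅ (Z/2Z)^* × (Z/3Z)^* × (Z/5Z)^* × (Z/53Z)^*. Each prime-power unit group is (Z/2Z)^* ≅ trivial group (order 1); (Z/3Z)^* ≅ Z/2Z; (Z/5Z)^* ≅ Z/4Z; (Z/53Z)^* ≅ Z/52Z. Hence Gal(Q(zeta_1590)/Q) ≅ Z/2Z × Z/4Z × Z/52Z.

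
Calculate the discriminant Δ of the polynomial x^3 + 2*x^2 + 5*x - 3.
Δ = -1087

For x^3 + a x^2 + b x + c the discriminant is Δ = 18 a b c - 4 a^3 c + a^2 b^2 - 4 b^3 - 27 c^2.
Plug a = 2, b = 5, c = -3:
  18*(2)*(5)*(-3) - 4*(2)^3*(-3) + (2)^2*(5)^2 - 4*(5)^3 - 27*(-3)^2
  = -540 + (96) + 100 + (-500) + (-243)
  = -1087.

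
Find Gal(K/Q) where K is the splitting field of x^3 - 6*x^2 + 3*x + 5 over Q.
Gal(K/Q) = S_3 (symmetric group of order 6)

Compute the discriminant of x^3 + (-6)*x^2 + (3)*x + (5): Δ = 2241. Since Δ is not a rational square, the Galois group is not contained in A_3; it must be the full S_3 (irreducibility of the cubic rules out anything smaller).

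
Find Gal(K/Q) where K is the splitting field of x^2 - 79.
Gal(K/Q) = Z/2Z (cyclic of order 2)

x^2 - 79 is irreducible over Q since 79 is not a rational square. The splitting field Q(sqrt(79)) has degree 2 over Q, and its unique nontrivial automorphism is sqrt(79) ↦ -sqrt(79). Hence Gal(Q(sqrt(79))/Q) = Z/2Z.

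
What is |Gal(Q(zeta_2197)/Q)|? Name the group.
|Gal(Q(zeta_2197)/Q)| = phi(2197) = 2028; group ≅ (Z/2197Z)^* ≅ Z/2028Z

The n-th cyclotomic polynomial Φ_2197(x) is the minimal polynomial of zeta_2197 over Q and has degree phi(2197) = 2028. So Q(zeta_2197) is a degree-2028 Galois extension with Galois group (Z/2197Z)^*. (Z/2197Z)^* is cyclic since 2197 is an odd prime power (or 4). Hence Gal(Q(zeta_2197)/Q) ≅ Z/2028Z.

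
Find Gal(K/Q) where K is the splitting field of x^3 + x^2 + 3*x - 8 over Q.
Gal(K/Q) = S_3 (symmetric group of order 6)

Compute the discriminant of x^3 + (1)*x^2 + (3)*x + (-8): Δ = -2227. Since Δ is not a rational square, the Galois group is not contained in A_3; it must be the full S_3 (irreducibility of the cubic rules out anything smaller).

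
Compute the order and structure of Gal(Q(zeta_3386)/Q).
|Gal(Q(zeta_3386)/Q)| = phi(3386) = 1692; group ≅ (Z/3386Z)^* ≅ Z/1692Z

The n-th cyclotomic polynomial Φ_3386(x) is the minimal polynomial of zeta_3386 over Q and has degree phi(3386) = 1692. So Q(zeta_3386) is a degree-1692 Galois extension with Galois group (Z/3386Z)^*. By CRT, (Z/3386Z)^* ≅ (Z/2Z)^* × (Z/1693Z)^*. Each prime-power unit group is (Z/2Z)^* ≅ trivial group (order 1); (Z/1693Z)^* ≅ Z/1692Z. Hence Gal(Q(zeta_3386)/Q) ≅ Z/1692Z.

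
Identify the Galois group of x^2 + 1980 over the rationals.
Gal(K/Q) = Z/2Z (cyclic of order 2)

x^2 + 1980 is irreducible over Q since -1980 is not a rational square. The splitting field Q(sqrt(-1980)) has degree 2 over Q, and its unique nontrivial automorphism is sqrt(-1980) ↦ -sqrt(-1980). Hence Gal(Q(sqrt(-1980))/Q) = Z/2Z.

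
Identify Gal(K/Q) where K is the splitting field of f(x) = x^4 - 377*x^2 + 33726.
Gal(K/Q) = V_4 (Klein four-group, Z/2Z × Z/2Z)

f factors as (x^2 - 146)(x^2 - 231), so the splitting field is K = Q(sqrt(146), sqrt(231)). The elements 146, 231, 33726 are all non-squares in Q, so sqrt(146) and sqrt(231) generate independent quadratic extensions. Thus [K:Q] = 4 and Gal(K/Q) is generated by the two order-2 automorphisms sqrt(146) ↦ -sqrt(146) and sqrt(231) ↦ -sqrt(231), giving V_4.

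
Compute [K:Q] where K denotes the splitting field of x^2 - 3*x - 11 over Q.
[K:Q] = 2

The discriminant of x^2 + (-3)*x + (-11) is b^2 - 4c = 9 - (-44) = 53. Since 53 is not a perfect square in Q, the polynomial is irreducible over Q. Its two roots generate a degree-2 extension, so [K:Q] = 2.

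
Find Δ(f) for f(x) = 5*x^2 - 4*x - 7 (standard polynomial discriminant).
Δ = 156

For a quadratic a x^2 + b x + c the discriminant is Δ = b^2 - 4ac = (-4)^2 - 4*(5)*(-7) = 16 - (-140) = 156.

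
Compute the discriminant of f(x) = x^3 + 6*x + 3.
Δ = -1107

For a depressed cubic x^3 + p x + q the discriminant is Δ = -4 p^3 - 27 q^2 = -4*(6)^3 - 27*(3)^2 = -864 - 243 = -1107.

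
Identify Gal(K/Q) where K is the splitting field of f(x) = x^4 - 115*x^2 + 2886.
Gal(K/Q) = V_4 (Klein four-group, Z/2Z × Z/2Z)

f factors as (x^2 - 78)(x^2 - 37), so the splitting field is K = Q(sqrt(78), sqrt(37)). The elements 78, 37, 2886 are all non-squares in Q, so sqrt(78) and sqrt(37) generate independent quadratic extensions. Thus [K:Q] = 4 and Gal(K/Q) is generated by the two order-2 automorphisms sqrt(78) ↦ -sqrt(78) and sqrt(37) ↦ -sqrt(37), giving V_4.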